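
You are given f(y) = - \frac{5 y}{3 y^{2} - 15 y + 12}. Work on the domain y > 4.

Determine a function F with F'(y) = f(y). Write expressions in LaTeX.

Factor the denominator (3 \left(y - 4\right) \left(y - 1\right)) and decompose: f = \frac{5}{9 \left(y - 1\right)} - \frac{20}{9 \left(y - 4\right)}; each piece integrates to a log, atan, or power term.
Check: d/dy[- \frac{20 \log{\left(y - 4 \right)}}{9} + \frac{5 \log{\left(y - 1 \right)}}{9}] = - \frac{5 y}{3 y^{2} - 15 y + 12} = f(y).

An antiderivative is F(y) = - \frac{20 \log{\left(y - 4 \right)}}{9} + \frac{5 \log{\left(y - 1 \right)}}{9}.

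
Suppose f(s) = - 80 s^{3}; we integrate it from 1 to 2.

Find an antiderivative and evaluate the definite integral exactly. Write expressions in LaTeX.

A first test for any F(s): its s-derivative must equal f(s) identically.
F(s) = - 20 s^{4} is an antiderivative of f.
Check: d/ds[- 20 s^{4}] = - 80 s^{3} = f(s).
F(2) = -320; F(1) = -20.
Integral = F(2) - F(1) = -300.

Antiderivative: F(s) = - 20 s^{4}; value = -300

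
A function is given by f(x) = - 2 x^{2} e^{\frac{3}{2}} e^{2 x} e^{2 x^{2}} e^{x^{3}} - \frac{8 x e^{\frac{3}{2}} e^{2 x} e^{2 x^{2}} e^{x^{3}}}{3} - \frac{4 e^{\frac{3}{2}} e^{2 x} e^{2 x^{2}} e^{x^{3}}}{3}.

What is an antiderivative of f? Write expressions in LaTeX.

An antiderivative is F(x) = - \frac{2 e^{\frac{3}{2}} e^{2 x} e^{2 x^{2}} e^{x^{3}}}{3}.

The substitution u = x^{3} + 2 x^{2} + 2 x + \frac{3}{2} works: f is exactly (dF/du)*(du/dx) for that inner function.
Check: d/dx[- \frac{2 e^{\frac{3}{2}} e^{2 x} e^{2 x^{2}} e^{x^{3}}}{3}] = - 2 x^{2} e^{\frac{3}{2}} e^{2 x} e^{2 x^{2}} e^{x^{3}} - \frac{8 x e^{\frac{3}{2}} e^{2 x} e^{2 x^{2}} e^{x^{3}}}{3} - \frac{4 e^{\frac{3}{2}} e^{2 x} e^{2 x^{2}} e^{x^{3}}}{3} = f(x).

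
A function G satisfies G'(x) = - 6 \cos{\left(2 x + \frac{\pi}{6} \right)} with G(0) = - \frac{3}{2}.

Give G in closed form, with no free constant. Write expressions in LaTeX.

G(x) = - 3 \sin{\left(2 x + \frac{\pi}{6} \right)}

For G(x) to be correct, d/dx[G] must agree with the stated G'(x) identically.
A general antiderivative is - 3 \sin{\left(2 x + \frac{\pi}{6} \right)} + C.
The condition gives C = - \frac{3}{2} - (- \frac{3}{2}) = 0.
So G(x) = - 3 \sin{\left(2 x + \frac{\pi}{6} \right)}.
Check: d/dx[- 3 \sin{\left(2 x + \frac{\pi}{6} \right)}] = - 6 \cos{\left(2 x + \frac{\pi}{6} \right)} = G'(x).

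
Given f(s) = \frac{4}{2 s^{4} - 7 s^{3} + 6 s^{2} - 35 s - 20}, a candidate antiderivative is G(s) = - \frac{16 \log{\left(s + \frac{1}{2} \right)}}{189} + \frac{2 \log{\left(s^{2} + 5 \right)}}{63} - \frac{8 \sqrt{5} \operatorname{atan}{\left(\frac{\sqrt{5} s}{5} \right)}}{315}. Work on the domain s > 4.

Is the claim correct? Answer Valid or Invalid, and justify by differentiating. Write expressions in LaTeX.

Invalid: d/ds[G] - f = - \frac{4}{189 s - 756}, which is not 0.

d/ds[G] = \frac{- 8 s^{2} - 36 s - 184}{378 s^{3} + 189 s^{2} + 1890 s + 945}
d/ds[G] - f(s) = - \frac{4}{189 s - 756} != 0.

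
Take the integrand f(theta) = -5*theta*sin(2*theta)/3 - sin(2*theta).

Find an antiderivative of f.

The integrand splits into summands that can be handled one at a time.
Check: d/dtheta[(10*theta*cos(2*theta) - 5*sin(2*theta) + 6*cos(2*theta))/12] = -5*theta*sin(2*theta)/3 - sin(2*theta) = f(theta).

An antiderivative is F(theta) = (10*theta*cos(2*theta) - 5*sin(2*theta) + 6*cos(2*theta))/12.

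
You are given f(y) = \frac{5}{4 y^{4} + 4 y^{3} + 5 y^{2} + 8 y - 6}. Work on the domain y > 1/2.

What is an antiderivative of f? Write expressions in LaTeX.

Factor the denominator (\left(2 y - 1\right) \left(2 y + 3\right) \left(y^{2} + 2\right)) and decompose: f = - \frac{5 \left(4 y + 11\right)}{153 \left(y^{2} + 2\right)} - \frac{5}{17 \left(2 y + 3\right)} + \frac{5}{9 \left(2 y - 1\right)}; each piece integrates to a log, atan, or power term.
Check: d/dy[\frac{5 \log{\left(y - \frac{1}{2} \right)}}{18} - \frac{5 \log{\left(y + \frac{3}{2} \right)}}{34} - \frac{10 \log{\left(y^{2} + 2 \right)}}{153} - \frac{55 \sqrt{2} \operatorname{atan}{\left(\frac{\sqrt{2} y}{2} \right)}}{306}] = \frac{5}{4 y^{4} + 4 y^{3} + 5 y^{2} + 8 y - 6} = f(y).

An antiderivative is F(y) = \frac{5 \log{\left(y - \frac{1}{2} \right)}}{18} - \frac{5 \log{\left(y + \frac{3}{2} \right)}}{34} - \frac{10 \log{\left(y^{2} + 2 \right)}}{153} - \frac{55 \sqrt{2} \operatorname{atan}{\left(\frac{\sqrt{2} y}{2} \right)}}{306}.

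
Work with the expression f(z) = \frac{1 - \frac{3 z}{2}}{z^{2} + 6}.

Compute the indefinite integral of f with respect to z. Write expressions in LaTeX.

F(z) = - \frac{3 \log{\left(z^{2} + 6 \right)}}{4} + \frac{\sqrt{6} \operatorname{atan}{\left(\frac{\sqrt{6} z}{6} \right)}}{6} + C

Differentiate the proposed F(z) back; it has to land on f(z) exactly.
Check: d/dz[- \frac{3 \log{\left(z^{2} + 6 \right)}}{4} + \frac{\sqrt{6} \operatorname{atan}{\left(\frac{\sqrt{6} z}{6} \right)}}{6}] = \frac{2 - 3 z}{2 z^{2} + 12}, which equals f(z).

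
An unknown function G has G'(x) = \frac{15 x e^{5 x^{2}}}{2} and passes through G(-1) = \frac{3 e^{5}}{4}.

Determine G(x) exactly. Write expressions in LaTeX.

G(x) = \frac{3 e^{5 x^{2}}}{4}

The substitution u = 5 x^{2} works: G'(x) is exactly (dG/du)*(du/dx) for that inner function.
A general antiderivative is \frac{3 e^{5 x^{2}}}{4} + C.
The condition gives C = \frac{3 e^{5}}{4} - (\frac{3 e^{5}}{4}) = 0.
So G(x) = \frac{3 e^{5 x^{2}}}{4}.
Check: d/dx[\frac{3 e^{5 x^{2}}}{4}] = \frac{15 x e^{5 x^{2}}}{2} = G'(x).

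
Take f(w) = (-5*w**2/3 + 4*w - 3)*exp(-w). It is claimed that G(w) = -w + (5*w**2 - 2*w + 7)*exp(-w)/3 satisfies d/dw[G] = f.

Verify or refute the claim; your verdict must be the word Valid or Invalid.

d/dw[G] = (-5*w**2 + 12*w - 3*exp(w) - 9)*exp(-w)/3
d/dw[G] - f(w) = -1 != 0.

Invalid: d/dw[G] - f = -1, which is not 0.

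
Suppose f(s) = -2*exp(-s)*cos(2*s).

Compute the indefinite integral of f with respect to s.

A first test for any F(s): its s-derivative must equal f(s) identically.
Check: d/ds[2*(-2*sin(2*s) + cos(2*s))*exp(-s)/5] = -2*exp(-s)*cos(2*s) = f(s).

F(s) = 2*(-2*sin(2*s) + cos(2*s))*exp(-s)/5 + C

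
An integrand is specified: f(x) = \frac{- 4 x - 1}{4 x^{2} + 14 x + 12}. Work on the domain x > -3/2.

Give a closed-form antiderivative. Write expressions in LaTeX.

The denominator factors as 2 \left(x + 2\right) \left(2 x + 3\right); partial fractions split f into directly integrable pieces: \frac{5}{2 x + 3} - \frac{7}{2 \left(x + 2\right)}.
Check: d/dx[\frac{5 \log{\left(x + \frac{3}{2} \right)}}{2} - \frac{7 \log{\left(x + 2 \right)}}{2}] = \frac{- 4 x - 1}{4 x^{2} + 14 x + 12} = f(x).

An antiderivative is F(x) = \frac{5 \log{\left(x + \frac{3}{2} \right)}}{2} - \frac{7 \log{\left(x + 2 \right)}}{2}.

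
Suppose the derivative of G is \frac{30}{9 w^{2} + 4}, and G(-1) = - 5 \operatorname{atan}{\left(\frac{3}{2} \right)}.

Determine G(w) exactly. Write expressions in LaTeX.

G(w) = 5 \operatorname{atan}{\left(\frac{3 w}{2} \right)}

Whatever form G(w) takes, its d/dw must return the stated G'(w).
A general antiderivative is 5 \operatorname{atan}{\left(\frac{3 w}{2} \right)} + C.
The condition gives C = - 5 \operatorname{atan}{\left(\frac{3}{2} \right)} - (- 5 \operatorname{atan}{\left(\frac{3}{2} \right)}) = 0.
So G(w) = 5 \operatorname{atan}{\left(\frac{3 w}{2} \right)}.
Check: d/dw[5 \operatorname{atan}{\left(\frac{3 w}{2} \right)}] = \frac{30}{9 w^{2} + 4} = G'(w).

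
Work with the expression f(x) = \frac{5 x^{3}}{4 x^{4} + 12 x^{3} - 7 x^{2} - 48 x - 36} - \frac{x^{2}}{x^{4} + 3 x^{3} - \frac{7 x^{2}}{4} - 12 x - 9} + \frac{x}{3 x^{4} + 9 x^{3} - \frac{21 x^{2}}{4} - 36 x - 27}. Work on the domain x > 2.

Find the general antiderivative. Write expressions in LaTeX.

The denominator factors as 3 \left(x - 2\right) \left(x + 2\right) \left(2 x + 3\right)^{2}; partial fractions split f into directly integrable pieces: - \frac{7969}{294 \left(2 x + 3\right)} + \frac{223}{14 \left(2 x + 3\right)^{2}} + \frac{44}{3 \left(x + 2\right)} + \frac{20}{147 \left(x - 2\right)}.
Check: d/dx[\frac{160 x \log{\left(x - 2 \right)} - 15938 x \log{\left(x + \frac{3}{2} \right)} + 17248 x \log{\left(x + 2 \right)} + 240 \log{\left(x - 2 \right)} - 23907 \log{\left(x + \frac{3}{2} \right)} + 25872 \log{\left(x + 2 \right)} - 4683}{1176 x + 1764}] = \frac{15 x^{3} - 12 x^{2} + 4 x}{12 x^{4} + 36 x^{3} - 21 x^{2} - 144 x - 108}, which equals f(x).

F(x) = \frac{160 x \log{\left(x - 2 \right)} - 15938 x \log{\left(x + \frac{3}{2} \right)} + 17248 x \log{\left(x + 2 \right)} + 240 \log{\left(x - 2 \right)} - 23907 \log{\left(x + \frac{3}{2} \right)} + 25872 \log{\left(x + 2 \right)} - 4683}{1176 x + 1764} + C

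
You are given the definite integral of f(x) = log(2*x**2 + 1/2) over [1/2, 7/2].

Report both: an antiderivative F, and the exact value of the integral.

An antiderivative F(x) passes only if d/dx[F] lands on f(x) exactly.
F(x) = x*log(2*x**2 + 1/2) - 2*x + atan(2*x) is an antiderivative of f.
Check: d/dx[x*log(2*x**2 + 1/2) - 2*x + atan(2*x)] = log(2*x**2 + 1/2) = f(x).
F(7/2) = -7 + atan(7) + 7*log(25)/2; F(1/2) = -1 + pi/4.
Integral = F(7/2) - F(1/2) = -6 - pi/4 + atan(7) + 7*log(25)/2.

Antiderivative: F(x) = x*log(2*x**2 + 1/2) - 2*x + atan(2*x); value = -6 - pi/4 + atan(7) + 7*log(25)/2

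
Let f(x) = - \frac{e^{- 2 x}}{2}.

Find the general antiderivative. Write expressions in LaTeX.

An antiderivative F(x) passes only if d/dx[F] lands on f(x) exactly.
Check: d/dx[\frac{e^{- 2 x}}{4}] = - \frac{e^{- 2 x}}{2} = f(x).

F(x) = \frac{e^{- 2 x}}{4} + C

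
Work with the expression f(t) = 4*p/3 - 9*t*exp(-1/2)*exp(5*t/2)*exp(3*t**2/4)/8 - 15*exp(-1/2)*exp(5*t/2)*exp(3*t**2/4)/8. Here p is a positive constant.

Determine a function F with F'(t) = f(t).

An antiderivative is F(t) = (16*p*t - 9*exp(3*t**2/4 + 5*t/2 - 1/2))/12.

The integrand splits into summands that can be handled one at a time.
Check: d/dt[(16*p*t - 9*exp(3*t**2/4 + 5*t/2 - 1/2))/12] = 4*p/3 - 9*t*exp(-1/2)*exp(5*t/2)*exp(3*t**2/4)/8 - 15*exp(-1/2)*exp(5*t/2)*exp(3*t**2/4)/8 = f(t).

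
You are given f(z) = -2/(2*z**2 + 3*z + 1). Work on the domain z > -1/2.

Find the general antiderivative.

Factor the denominator ((z + 1)*(2*z + 1)) and decompose: f = -4/(2*z + 1) + 2/(z + 1); each piece integrates to a log, atan, or power term.
Check: d/dz[-2*log(z + 1/2) + 2*log(z + 1)] = -2/(2*z**2 + 3*z + 1) = f(z).

F(z) = -2*log(z + 1/2) + 2*log(z + 1) + C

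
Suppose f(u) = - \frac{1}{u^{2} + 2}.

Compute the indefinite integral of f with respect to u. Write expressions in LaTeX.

Any candidate F(u) must reproduce f(u) exactly when differentiated.
Check: d/du[- \frac{\sqrt{2} \operatorname{atan}{\left(\frac{\sqrt{2} u}{2} \right)}}{2}] = - \frac{1}{u^{2} + 2} = f(u).

F(u) = - \frac{\sqrt{2} \operatorname{atan}{\left(\frac{\sqrt{2} u}{2} \right)}}{2} + C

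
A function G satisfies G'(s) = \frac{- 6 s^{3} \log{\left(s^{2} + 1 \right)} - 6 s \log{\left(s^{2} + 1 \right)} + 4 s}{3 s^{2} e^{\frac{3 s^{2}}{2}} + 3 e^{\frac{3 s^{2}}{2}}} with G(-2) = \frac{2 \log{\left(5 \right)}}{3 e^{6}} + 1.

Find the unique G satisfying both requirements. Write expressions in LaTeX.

G'(s) has the shape u'v + uv' for u = \frac{2 e^{- \frac{3 s^{2}}{2}}}{3} and v = \log{\left(s^{2} + 1 \right)} — it is the derivative of the product u*v.
A general antiderivative is \frac{2 e^{- \frac{3 s^{2}}{2}} \log{\left(s^{2} + 1 \right)}}{3} + C.
The condition gives C = \frac{2 \log{\left(5 \right)}}{3 e^{6}} + 1 - (\frac{2 \log{\left(5 \right)}}{3 e^{6}}) = 1.
So G(s) = \frac{\left(3 e^{\frac{3 s^{2}}{2}} + 2 \log{\left(s^{2} + 1 \right)}\right) e^{- \frac{3 s^{2}}{2}}}{3}.
Check: d/ds[\frac{\left(3 e^{\frac{3 s^{2}}{2}} + 2 \log{\left(s^{2} + 1 \right)}\right) e^{- \frac{3 s^{2}}{2}}}{3}] = \frac{- 6 s^{3} \log{\left(s^{2} + 1 \right)} - 6 s \log{\left(s^{2} + 1 \right)} + 4 s}{3 s^{2} e^{\frac{3 s^{2}}{2}} + 3 e^{\frac{3 s^{2}}{2}}} = G'(s).

G(s) = \frac{\left(3 e^{\frac{3 s^{2}}{2}} + 2 \log{\left(s^{2} + 1 \right)}\right) e^{- \frac{3 s^{2}}{2}}}{3}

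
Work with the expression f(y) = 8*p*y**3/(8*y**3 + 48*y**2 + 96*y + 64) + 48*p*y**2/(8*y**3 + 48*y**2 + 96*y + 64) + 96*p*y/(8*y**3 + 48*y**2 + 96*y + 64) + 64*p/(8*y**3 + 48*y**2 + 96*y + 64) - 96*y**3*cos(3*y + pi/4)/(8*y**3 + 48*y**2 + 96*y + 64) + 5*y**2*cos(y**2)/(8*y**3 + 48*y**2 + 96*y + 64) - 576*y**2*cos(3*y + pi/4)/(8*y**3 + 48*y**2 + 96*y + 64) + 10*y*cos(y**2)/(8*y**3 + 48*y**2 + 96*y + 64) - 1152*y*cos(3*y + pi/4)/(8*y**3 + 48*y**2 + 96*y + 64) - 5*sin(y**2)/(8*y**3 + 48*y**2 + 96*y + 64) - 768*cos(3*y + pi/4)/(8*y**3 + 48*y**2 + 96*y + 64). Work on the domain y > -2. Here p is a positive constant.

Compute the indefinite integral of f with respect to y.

F(y) = (16*p*y**3 + 64*p*y**2 + 64*p*y - 64*y**2*sin(3*y + pi/4) - 256*y*sin(3*y + pi/4) + 5*sin(y**2) - 256*sin(3*y + pi/4))/(16*y**2 + 64*y + 64) + C

The integrand splits into summands that can be handled one at a time.
Check: d/dy[(16*p*y**3 + 64*p*y**2 + 64*p*y - 64*y**2*sin(3*y + pi/4) - 256*y*sin(3*y + pi/4) + 5*sin(y**2) - 256*sin(3*y + pi/4))/(16*y**2 + 64*y + 64)] = (8*p*y**3 + 48*p*y**2 + 96*p*y + 64*p - 96*y**3*cos(3*y + pi/4) + 5*y**2*cos(y**2) - 576*y**2*cos(3*y + pi/4) + 10*y*cos(y**2) - 1152*y*cos(3*y + pi/4) - 5*sin(y**2) - 768*cos(3*y + pi/4))/(8*y**3 + 48*y**2 + 96*y + 64), which equals f(y).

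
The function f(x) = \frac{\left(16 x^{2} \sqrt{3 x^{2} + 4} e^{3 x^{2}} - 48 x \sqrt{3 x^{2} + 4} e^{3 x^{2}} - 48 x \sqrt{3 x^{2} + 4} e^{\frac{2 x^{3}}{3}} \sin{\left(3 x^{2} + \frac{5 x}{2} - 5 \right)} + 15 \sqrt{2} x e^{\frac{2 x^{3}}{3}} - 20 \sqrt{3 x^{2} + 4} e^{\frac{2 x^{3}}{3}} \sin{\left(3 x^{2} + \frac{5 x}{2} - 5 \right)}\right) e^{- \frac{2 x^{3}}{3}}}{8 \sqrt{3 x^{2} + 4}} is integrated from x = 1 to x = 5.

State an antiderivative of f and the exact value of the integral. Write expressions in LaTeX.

Antiderivative: F(x) = \frac{5 \sqrt{2} \sqrt{3 x^{2} + 4} - 8 e^{3 x^{2}} e^{- \frac{2 x^{3}}{3}} + 8 \cos{\left(3 x^{2} + \frac{5 x}{2} - 5 \right)}}{8}; value = - \frac{5 \sqrt{14}}{8} - \cos{\left(\frac{1}{2} \right)} - e^{- \frac{25}{3}} + \cos{\left(\frac{165}{2} \right)} + \frac{5 \sqrt{158}}{8} + e^{\frac{7}{3}}

Any candidate F(x) must reproduce f(x) exactly when differentiated.
F(x) = \frac{5 \sqrt{2} \sqrt{3 x^{2} + 4} - 8 e^{3 x^{2}} e^{- \frac{2 x^{3}}{3}} + 8 \cos{\left(3 x^{2} + \frac{5 x}{2} - 5 \right)}}{8} is an antiderivative of f.
Check: d/dx[\frac{5 \sqrt{2} \sqrt{3 x^{2} + 4} - 8 e^{3 x^{2}} e^{- \frac{2 x^{3}}{3}} + 8 \cos{\left(3 x^{2} + \frac{5 x}{2} - 5 \right)}}{8}] = \frac{\left(16 x^{2} \sqrt{3 x^{2} + 4} e^{3 x^{2}} - 48 x \sqrt{3 x^{2} + 4} e^{3 x^{2}} - 48 x \sqrt{3 x^{2} + 4} e^{\frac{2 x^{3}}{3}} \sin{\left(3 x^{2} + \frac{5 x}{2} - 5 \right)} + 15 \sqrt{2} x e^{\frac{2 x^{3}}{3}} - 20 \sqrt{3 x^{2} + 4} e^{\frac{2 x^{3}}{3}} \sin{\left(3 x^{2} + \frac{5 x}{2} - 5 \right)}\right) e^{- \frac{2 x^{3}}{3}}}{8 \sqrt{3 x^{2} + 4}} = f(x).
F(5) = - \frac{1}{e^{\frac{25}{3}}} + \cos{\left(\frac{165}{2} \right)} + \frac{5 \sqrt{158}}{8}; F(1) = - e^{\frac{7}{3}} + \cos{\left(\frac{1}{2} \right)} + \frac{5 \sqrt{14}}{8}.
Integral = F(5) - F(1) = - \frac{5 \sqrt{14}}{8} - \cos{\left(\frac{1}{2} \right)} - e^{- \frac{25}{3}} + \cos{\left(\frac{165}{2} \right)} + \frac{5 \sqrt{158}}{8} + e^{\frac{7}{3}}.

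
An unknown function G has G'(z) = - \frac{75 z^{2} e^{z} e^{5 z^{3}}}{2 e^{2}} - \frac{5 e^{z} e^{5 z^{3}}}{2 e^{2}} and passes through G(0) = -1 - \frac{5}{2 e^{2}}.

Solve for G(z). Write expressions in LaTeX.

G(z) = - \frac{5 e^{5 z^{3} + z - 2}}{2} - 1

The substitution u = 5 z^{3} + z - 2 works: G'(z) is exactly (dG/du)*(du/dz) for that inner function.
A general antiderivative is - \frac{5 e^{5 z^{3} + z - 2}}{2} + C.
The condition gives C = -1 - \frac{5}{2 e^{2}} - (- \frac{5}{2 e^{2}}) = -1.
So G(z) = - \frac{5 e^{5 z^{3} + z - 2}}{2} - 1.
Check: d/dz[- \frac{5 e^{5 z^{3} + z - 2}}{2} - 1] = - \frac{75 z^{2} e^{z} e^{5 z^{3}}}{2 e^{2}} - \frac{5 e^{z} e^{5 z^{3}}}{2 e^{2}} = G'(z).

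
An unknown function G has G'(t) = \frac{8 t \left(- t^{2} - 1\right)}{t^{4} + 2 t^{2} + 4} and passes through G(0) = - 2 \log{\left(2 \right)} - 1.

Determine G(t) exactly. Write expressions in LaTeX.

G'(t) matches the chain-rule pattern g'(h)*h' with inner function h(t) = \frac{t^{4}}{2} + t^{2} + 2; substituting u = h(t) collapses the integral.
A general antiderivative is - 2 \log{\left(\frac{t^{4}}{2} + t^{2} + 2 \right)} + C.
The condition gives C = - 2 \log{\left(2 \right)} - 1 - (- 2 \log{\left(2 \right)}) = -1.
So G(t) = - 2 \log{\left(\frac{t^{4}}{2} + t^{2} + 2 \right)} - 1.
Check: d/dt[- 2 \log{\left(\frac{t^{4}}{2} + t^{2} + 2 \right)} - 1] = \frac{- 8 t^{3} - 8 t}{t^{4} + 2 t^{2} + 4}, which equals G'(t).

G(t) = - 2 \log{\left(\frac{t^{4}}{2} + t^{2} + 2 \right)} - 1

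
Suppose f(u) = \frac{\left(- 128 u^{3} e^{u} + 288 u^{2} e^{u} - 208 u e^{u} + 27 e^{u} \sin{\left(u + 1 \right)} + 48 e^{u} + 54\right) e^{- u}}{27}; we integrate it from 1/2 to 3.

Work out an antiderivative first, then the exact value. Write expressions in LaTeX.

Differentiate the proposed F(u) back; it has to land on f(u) exactly.
F(u) = - \frac{2 \left(- \frac{4 u^{2}}{3} + 2 u - \frac{2}{3}\right)^{2}}{3} - \cos{\left(u + 1 \right)} - 2 e^{- u} is an antiderivative of f.
Check: d/du[- \frac{2 \left(- \frac{4 u^{2}}{3} + 2 u - \frac{2}{3}\right)^{2}}{3} - \cos{\left(u + 1 \right)} - 2 e^{- u}] = \frac{\left(- 128 u^{3} e^{u} + 288 u^{2} e^{u} - 208 u e^{u} + 27 e^{u} \sin{\left(u + 1 \right)} + 48 e^{u} + 54\right) e^{- u}}{27} = f(u).
F(3) = - \frac{800}{27} - \frac{2}{e^{3}} - \cos{\left(4 \right)}; F(1/2) = - \frac{2}{e^{\frac{1}{2}}} - \cos{\left(\frac{3}{2} \right)}.
Integral = F(3) - F(1/2) = - \frac{800}{27} - \frac{2}{e^{3}} + \cos{\left(\frac{3}{2} \right)} - \cos{\left(4 \right)} + \frac{2}{e^{\frac{1}{2}}}.

Antiderivative: F(u) = - \frac{2 \left(- \frac{4 u^{2}}{3} + 2 u - \frac{2}{3}\right)^{2}}{3} - \cos{\left(u + 1 \right)} - 2 e^{- u}; value = - \frac{800}{27} - \frac{2}{e^{3}} + \cos{\left(\frac{3}{2} \right)} - \cos{\left(4 \right)} + \frac{2}{e^{\frac{1}{2}}}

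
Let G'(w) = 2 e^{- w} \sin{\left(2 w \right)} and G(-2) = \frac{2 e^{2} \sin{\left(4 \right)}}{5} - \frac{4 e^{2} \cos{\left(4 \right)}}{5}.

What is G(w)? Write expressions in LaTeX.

A candidate passes only if d/dw[G] lands on the given G'(w) exactly.
A general antiderivative is - \frac{2 e^{- w} \sin{\left(2 w \right)}}{5} - \frac{4 e^{- w} \cos{\left(2 w \right)}}{5} + C.
The condition gives C = \frac{2 e^{2} \sin{\left(4 \right)}}{5} - \frac{4 e^{2} \cos{\left(4 \right)}}{5} - (\frac{2 e^{2} \sin{\left(4 \right)}}{5} - \frac{4 e^{2} \cos{\left(4 \right)}}{5}) = 0.
So G(w) = \frac{\left(- 2 \sin{\left(2 w \right)} - 4 \cos{\left(2 w \right)}\right) e^{- w}}{5}.
Check: d/dw[\frac{\left(- 2 \sin{\left(2 w \right)} - 4 \cos{\left(2 w \right)}\right) e^{- w}}{5}] = 2 e^{- w} \sin{\left(2 w \right)} = G'(w).

G(w) = \frac{\left(- 2 \sin{\left(2 w \right)} - 4 \cos{\left(2 w \right)}\right) e^{- w}}{5}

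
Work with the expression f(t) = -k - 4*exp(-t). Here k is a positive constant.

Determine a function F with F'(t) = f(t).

An antiderivative is F(t) = -k*t + 4*exp(-t).

An antiderivative F(t) passes only if d/dt[F] lands on f(t) exactly.
Check: d/dt[-k*t + 4*exp(-t)] = (-k*exp(t) - 4)*exp(-t), which equals f(t).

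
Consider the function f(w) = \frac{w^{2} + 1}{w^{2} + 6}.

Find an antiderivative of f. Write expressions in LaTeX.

An antiderivative is F(w) = w - \frac{5 \sqrt{6} \operatorname{atan}{\left(\frac{\sqrt{6} w}{6} \right)}}{6}.

Any candidate F(w) must reproduce f(w) exactly when differentiated.
Check: d/dw[w - \frac{5 \sqrt{6} \operatorname{atan}{\left(\frac{\sqrt{6} w}{6} \right)}}{6}] = \frac{w^{2} + 1}{w^{2} + 6} = f(w).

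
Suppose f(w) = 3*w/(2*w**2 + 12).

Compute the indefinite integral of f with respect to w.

F(w) = 3*log(w**2/2 + 3)/4 + C

f matches the chain-rule pattern g'(h)*h' with inner function h(w) = w**2/2 + 3; substituting u = h(w) collapses the integral.
Check: d/dw[3*log(w**2/2 + 3)/4] = 3*w/(2*w**2 + 12) = f(w).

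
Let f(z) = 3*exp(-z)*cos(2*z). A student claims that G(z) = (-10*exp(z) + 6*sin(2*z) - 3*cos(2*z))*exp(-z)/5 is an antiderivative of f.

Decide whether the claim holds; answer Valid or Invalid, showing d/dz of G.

Valid - the claim checks out under differentiation.

d/dz[G] = 3*exp(-z)*cos(2*z)
This equals f(z) exactly, so the claim holds.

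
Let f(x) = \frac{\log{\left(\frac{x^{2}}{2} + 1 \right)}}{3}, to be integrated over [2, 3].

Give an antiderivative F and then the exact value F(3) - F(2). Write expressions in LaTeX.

Antiderivative: F(x) = \frac{x \log{\left(\frac{x^{2}}{2} + 1 \right)}}{3} - \frac{2 x}{3} + \frac{2 \sqrt{2} \operatorname{atan}{\left(\frac{\sqrt{2} x}{2} \right)}}{3}; value = - \frac{2 \sqrt{2} \operatorname{atan}{\left(\sqrt{2} \right)}}{3} - \frac{2 \log{\left(3 \right)}}{3} - \frac{2}{3} + \frac{2 \sqrt{2} \operatorname{atan}{\left(\frac{3 \sqrt{2}}{2} \right)}}{3} + \log{\left(\frac{11}{2} \right)}

A first test for any F(x): its x-derivative must equal f(x) identically.
F(x) = \frac{x \log{\left(\frac{x^{2}}{2} + 1 \right)}}{3} - \frac{2 x}{3} + \frac{2 \sqrt{2} \operatorname{atan}{\left(\frac{\sqrt{2} x}{2} \right)}}{3} is an antiderivative of f.
Check: d/dx[\frac{x \log{\left(\frac{x^{2}}{2} + 1 \right)}}{3} - \frac{2 x}{3} + \frac{2 \sqrt{2} \operatorname{atan}{\left(\frac{\sqrt{2} x}{2} \right)}}{3}] = \frac{\log{\left(\frac{x^{2}}{2} + 1 \right)}}{3} = f(x).
F(3) = -2 + \frac{2 \sqrt{2} \operatorname{atan}{\left(\frac{3 \sqrt{2}}{2} \right)}}{3} + \log{\left(\frac{11}{2} \right)}; F(2) = - \frac{4}{3} + \frac{2 \log{\left(3 \right)}}{3} + \frac{2 \sqrt{2} \operatorname{atan}{\left(\sqrt{2} \right)}}{3}.
Integral = F(3) - F(2) = - \frac{2 \sqrt{2} \operatorname{atan}{\left(\sqrt{2} \right)}}{3} - \frac{2 \log{\left(3 \right)}}{3} - \frac{2}{3} + \frac{2 \sqrt{2} \operatorname{atan}{\left(\frac{3 \sqrt{2}}{2} \right)}}{3} + \log{\left(\frac{11}{2} \right)}.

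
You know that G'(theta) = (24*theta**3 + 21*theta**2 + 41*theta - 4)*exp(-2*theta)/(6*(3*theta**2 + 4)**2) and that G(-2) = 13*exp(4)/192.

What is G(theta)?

G(theta) = -2*theta/(9*theta**2*exp(2*theta) + 12*exp(2*theta)) - 1/(12*theta**2*exp(2*theta) + 16*exp(2*theta))

A candidate passes only if d/dtheta[G] lands on the given G'(theta) exactly.
A general antiderivative is -(2*theta/3 + 1/4)*exp(-2*theta)/(2*(3*theta**2/2 + 2)) + C.
The condition gives C = 13*exp(4)/192 - (13*exp(4)/192) = 0.
So G(theta) = -2*theta/(9*theta**2*exp(2*theta) + 12*exp(2*theta)) - 1/(12*theta**2*exp(2*theta) + 16*exp(2*theta)).
Check: d/dtheta[-2*theta/(9*theta**2*exp(2*theta) + 12*exp(2*theta)) - 1/(12*theta**2*exp(2*theta) + 16*exp(2*theta))] = (24*theta**3 + 21*theta**2 + 41*theta - 4)/(54*theta**4*exp(2*theta) + 144*theta**2*exp(2*theta) + 96*exp(2*theta)), which equals G'(theta).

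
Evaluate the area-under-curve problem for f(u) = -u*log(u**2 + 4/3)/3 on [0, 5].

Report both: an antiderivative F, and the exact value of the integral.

Antiderivative: F(u) = -(3*u**2*log(u**2 + 4/3) - 3*u**2 + 4*log(3*u**2 + 4))/18; value = -25*log(79/3)/6 - 2*log(79)/9 + 2*log(4)/9 + 25/6

Differentiate the proposed F(u) back; it has to land on f(u) exactly.
F(u) = -(3*u**2*log(u**2 + 4/3) - 3*u**2 + 4*log(3*u**2 + 4))/18 is an antiderivative of f.
Check: d/du[-(3*u**2*log(u**2 + 4/3) - 3*u**2 + 4*log(3*u**2 + 4))/18] = -u*log(u**2 + 4/3)/3 = f(u).
F(5) = -25*log(79/3)/6 - 2*log(79)/9 + 25/6; F(0) = -2*log(4)/9.
Integral = F(5) - F(0) = -25*log(79/3)/6 - 2*log(79)/9 + 2*log(4)/9 + 25/6.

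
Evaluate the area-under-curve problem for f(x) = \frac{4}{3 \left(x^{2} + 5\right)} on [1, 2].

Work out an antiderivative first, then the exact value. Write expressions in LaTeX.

Antiderivative: F(x) = \frac{4 \sqrt{5} \operatorname{atan}{\left(\frac{\sqrt{5} x}{5} \right)}}{15}; value = - \frac{4 \sqrt{5} \operatorname{atan}{\left(\frac{\sqrt{5}}{5} \right)}}{15} + \frac{4 \sqrt{5} \operatorname{atan}{\left(\frac{2 \sqrt{5}}{5} \right)}}{15}

A candidate is checked by its d/dx: the result must match f(x).
F(x) = \frac{4 \sqrt{5} \operatorname{atan}{\left(\frac{\sqrt{5} x}{5} \right)}}{15} is an antiderivative of f.
Check: d/dx[\frac{4 \sqrt{5} \operatorname{atan}{\left(\frac{\sqrt{5} x}{5} \right)}}{15}] = \frac{4}{3 x^{2} + 15}, which equals f(x).
F(2) = \frac{4 \sqrt{5} \operatorname{atan}{\left(\frac{2 \sqrt{5}}{5} \right)}}{15}; F(1) = \frac{4 \sqrt{5} \operatorname{atan}{\left(\frac{\sqrt{5}}{5} \right)}}{15}.
Integral = F(2) - F(1) = - \frac{4 \sqrt{5} \operatorname{atan}{\left(\frac{\sqrt{5}}{5} \right)}}{15} + \frac{4 \sqrt{5} \operatorname{atan}{\left(\frac{2 \sqrt{5}}{5} \right)}}{15}.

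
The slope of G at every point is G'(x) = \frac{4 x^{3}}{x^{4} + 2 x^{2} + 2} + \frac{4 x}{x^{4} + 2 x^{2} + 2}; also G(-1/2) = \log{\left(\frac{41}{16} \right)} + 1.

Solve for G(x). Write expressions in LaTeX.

The substitution u = x^{4} + 2 x^{2} + 2 works: G'(x) is exactly (dG/du)*(du/dx) for that inner function.
A general antiderivative is \log{\left(x^{4} + 2 x^{2} + 2 \right)} + C.
The condition gives C = \log{\left(\frac{41}{16} \right)} + 1 - (\log{\left(\frac{41}{16} \right)}) = 1.
So G(x) = \log{\left(x^{4} + 2 x^{2} + 2 \right)} + 1.
Check: d/dx[\log{\left(x^{4} + 2 x^{2} + 2 \right)} + 1] = \frac{4 x^{3} + 4 x}{x^{4} + 2 x^{2} + 2}, which equals G'(x).

G(x) = \log{\left(x^{4} + 2 x^{2} + 2 \right)} + 1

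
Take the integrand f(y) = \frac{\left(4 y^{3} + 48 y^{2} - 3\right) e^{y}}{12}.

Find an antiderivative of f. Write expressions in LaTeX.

Recognize the product-rule pattern: f = u'v + uv' with u = \frac{y^{3}}{3} + 3 y^{2} - 6 y + \frac{23}{4}, v = e^{y}, so integration by parts undoes it.
Check: d/dy[\frac{\left(4 y^{3} + 36 y^{2} - 72 y + 69\right) e^{y}}{12}] = \frac{y^{3} e^{y}}{3} + 4 y^{2} e^{y} - \frac{e^{y}}{4}, which equals f(y).

An antiderivative is F(y) = \frac{\left(4 y^{3} + 36 y^{2} - 72 y + 69\right) e^{y}}{12}.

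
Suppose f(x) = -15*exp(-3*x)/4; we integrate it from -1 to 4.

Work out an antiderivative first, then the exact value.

Antiderivative: F(x) = 5*exp(-3*x)/4; value = -5*exp(3)/4 + 5*exp(-12)/4

An antiderivative F(x) passes only if d/dx[F] lands on f(x) exactly.
F(x) = 5*exp(-3*x)/4 is an antiderivative of f.
Check: d/dx[5*exp(-3*x)/4] = -15*exp(-3*x)/4 = f(x).
F(4) = 5*exp(-12)/4; F(-1) = 5*exp(3)/4.
Integral = F(4) - F(-1) = -5*exp(3)/4 + 5*exp(-12)/4.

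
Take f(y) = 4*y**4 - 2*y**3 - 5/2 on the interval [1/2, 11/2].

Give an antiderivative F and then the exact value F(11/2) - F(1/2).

Antiderivative: F(y) = y*(8*y**4 - 5*y**3 - 25)/10; value = 14225/4

The integrand splits into summands that can be handled one at a time.
F(y) = y*(8*y**4 - 5*y**3 - 25)/10 is an antiderivative of f.
Check: d/dy[y*(8*y**4 - 5*y**3 - 25)/10] = 4*y**4 - 2*y**3 - 5/2 = f(y).
F(11/2) = 568799/160; F(1/2) = -201/160.
Integral = F(11/2) - F(1/2) = 14225/4.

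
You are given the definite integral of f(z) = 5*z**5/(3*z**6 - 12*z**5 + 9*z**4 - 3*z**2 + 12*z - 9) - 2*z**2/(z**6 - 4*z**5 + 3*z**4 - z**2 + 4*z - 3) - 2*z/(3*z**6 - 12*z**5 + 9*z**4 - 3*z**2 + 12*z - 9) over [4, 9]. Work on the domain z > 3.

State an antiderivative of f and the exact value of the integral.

Antiderivative: F(z) = 77*log(z - 3)/32 - 7*log(z - 1)/12 + 3*log(z + 1)/32 - log(z**2 + 1)/8 - 1/(8*z - 8); value = -7*log(8)/12 - log(82)/8 - 3*log(5)/32 + 5/192 + 3*log(10)/32 + log(17)/8 + 7*log(3)/12 + 77*log(6)/32

The denominator factors as 3*(z - 3)*(z - 1)**2*(z + 1)*(z**2 + 1); partial fractions split f into directly integrable pieces: -z/(4*(z**2 + 1)) + 3/(32*(z + 1)) - 7/(12*(z - 1)) + 1/(8*(z - 1)**2) + 77/(32*(z - 3)).
F(z) = 77*log(z - 3)/32 - 7*log(z - 1)/12 + 3*log(z + 1)/32 - log(z**2 + 1)/8 - 1/(8*z - 8) is an antiderivative of f.
Check: d/dz[77*log(z - 3)/32 - 7*log(z - 1)/12 + 3*log(z + 1)/32 - log(z**2 + 1)/8 - 1/(8*z - 8)] = (5*z**5 - 6*z**2 - 2*z)/(3*z**6 - 12*z**5 + 9*z**4 - 3*z**2 + 12*z - 9), which equals f(z).
F(9) = -7*log(8)/12 - log(82)/8 - 1/64 + 3*log(10)/32 + 77*log(6)/32; F(4) = -7*log(3)/12 - log(17)/8 - 1/24 + 3*log(5)/32.
Integral = F(9) - F(4) = -7*log(8)/12 - log(82)/8 - 3*log(5)/32 + 5/192 + 3*log(10)/32 + log(17)/8 + 7*log(3)/12 + 77*log(6)/32.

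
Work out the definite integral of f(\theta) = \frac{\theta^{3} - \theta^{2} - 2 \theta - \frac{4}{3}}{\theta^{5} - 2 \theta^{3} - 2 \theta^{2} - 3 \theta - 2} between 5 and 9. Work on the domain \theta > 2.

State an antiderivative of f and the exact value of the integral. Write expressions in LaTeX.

Antiderivative: F(\theta) = \frac{- 16 \left(\theta + 1\right) \log{\left(\theta - 2 \right)} - 110 \left(\theta + 1\right) \log{\left(\theta + 1 \right)} + 63 \left(\theta + 1\right) \log{\left(\theta^{2} + 1 \right)} + 342 \left(\theta + 1\right) \operatorname{atan}{\left(\theta \right)} - 120}{540 \left(\theta + 1\right)}; value = - \frac{19 \operatorname{atan}{\left(5 \right)}}{30} - \frac{11 \log{\left(10 \right)}}{54} - \frac{7 \log{\left(26 \right)}}{60} - \frac{4 \log{\left(7 \right)}}{135} + \frac{2}{135} + \frac{4 \log{\left(3 \right)}}{135} + \frac{11 \log{\left(6 \right)}}{54} + \frac{7 \log{\left(82 \right)}}{60} + \frac{19 \operatorname{atan}{\left(9 \right)}}{30}

Factor the denominator (3 \left(\theta - 2\right) \left(\theta + 1\right)^{2} \left(\theta^{2} + 1\right)) and decompose: f = \frac{7 \theta + 19}{30 \left(\theta^{2} + 1\right)} - \frac{11}{54 \left(\theta + 1\right)} + \frac{2}{9 \left(\theta + 1\right)^{2}} - \frac{4}{135 \left(\theta - 2\right)}; each piece integrates to a log, atan, or power term.
F(\theta) = \frac{- 16 \left(\theta + 1\right) \log{\left(\theta - 2 \right)} - 110 \left(\theta + 1\right) \log{\left(\theta + 1 \right)} + 63 \left(\theta + 1\right) \log{\left(\theta^{2} + 1 \right)} + 342 \left(\theta + 1\right) \operatorname{atan}{\left(\theta \right)} - 120}{540 \left(\theta + 1\right)} is an antiderivative of f.
Check: d/d\theta[\frac{- 16 \left(\theta + 1\right) \log{\left(\theta - 2 \right)} - 110 \left(\theta + 1\right) \log{\left(\theta + 1 \right)} + 63 \left(\theta + 1\right) \log{\left(\theta^{2} + 1 \right)} + 342 \left(\theta + 1\right) \operatorname{atan}{\left(\theta \right)} - 120}{540 \left(\theta + 1\right)}] = \frac{3 \theta^{3} - 3 \theta^{2} - 6 \theta - 4}{3 \theta^{5} - 6 \theta^{3} - 6 \theta^{2} - 9 \theta - 6}, which equals f(\theta).
F(9) = - \frac{11 \log{\left(10 \right)}}{54} - \frac{4 \log{\left(7 \right)}}{135} - \frac{1}{45} + \frac{7 \log{\left(82 \right)}}{60} + \frac{19 \operatorname{atan}{\left(9 \right)}}{30}; F(5) = - \frac{11 \log{\left(6 \right)}}{54} - \frac{1}{27} - \frac{4 \log{\left(3 \right)}}{135} + \frac{7 \log{\left(26 \right)}}{60} + \frac{19 \operatorname{atan}{\left(5 \right)}}{30}.
Integral = F(9) - F(5) = - \frac{19 \operatorname{atan}{\left(5 \right)}}{30} - \frac{11 \log{\left(10 \right)}}{54} - \frac{7 \log{\left(26 \right)}}{60} - \frac{4 \log{\left(7 \right)}}{135} + \frac{2}{135} + \frac{4 \log{\left(3 \right)}}{135} + \frac{11 \log{\left(6 \right)}}{54} + \frac{7 \log{\left(82 \right)}}{60} + \frac{19 \operatorname{atan}{\left(9 \right)}}{30}.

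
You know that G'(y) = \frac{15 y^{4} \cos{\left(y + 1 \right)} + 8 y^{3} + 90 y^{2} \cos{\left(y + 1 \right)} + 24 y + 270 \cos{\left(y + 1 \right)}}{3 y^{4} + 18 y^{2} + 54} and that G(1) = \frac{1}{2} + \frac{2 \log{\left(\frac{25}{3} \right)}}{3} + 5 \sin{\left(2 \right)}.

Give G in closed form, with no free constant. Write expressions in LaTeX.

A first test for any G(y): its y-derivative must equal the given G'(y).
A general antiderivative is \frac{2 \log{\left(\frac{y^{4}}{3} + 2 y^{2} + 6 \right)}}{3} + 5 \sin{\left(y + 1 \right)} + C.
The condition gives C = \frac{1}{2} + \frac{2 \log{\left(\frac{25}{3} \right)}}{3} + 5 \sin{\left(2 \right)} - (\frac{2 \log{\left(\frac{25}{3} \right)}}{3} + 5 \sin{\left(2 \right)}) = \frac{1}{2}.
So G(y) = \frac{2 \log{\left(\frac{y^{4}}{3} + 2 y^{2} + 6 \right)}}{3} + 5 \sin{\left(y + 1 \right)} + \frac{1}{2}.
Check: d/dy[\frac{2 \log{\left(\frac{y^{4}}{3} + 2 y^{2} + 6 \right)}}{3} + 5 \sin{\left(y + 1 \right)} + \frac{1}{2}] = \frac{15 y^{4} \cos{\left(y + 1 \right)} + 8 y^{3} + 90 y^{2} \cos{\left(y + 1 \right)} + 24 y + 270 \cos{\left(y + 1 \right)}}{3 y^{4} + 18 y^{2} + 54} = G'(y).

G(y) = \frac{2 \log{\left(\frac{y^{4}}{3} + 2 y^{2} + 6 \right)}}{3} + 5 \sin{\left(y + 1 \right)} + \frac{1}{2}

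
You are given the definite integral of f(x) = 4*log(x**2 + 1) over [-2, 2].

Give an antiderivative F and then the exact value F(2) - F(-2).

Antiderivative: F(x) = 4*x*log(x**2 + 1) - 8*x + 8*atan(x); value = -32 + 16*atan(2) + 16*log(5)

Check any antiderivative F(x) by computing F'(x) and comparing it with f(x).
F(x) = 4*x*log(x**2 + 1) - 8*x + 8*atan(x) is an antiderivative of f.
Check: d/dx[4*x*log(x**2 + 1) - 8*x + 8*atan(x)] = 4*log(x**2 + 1) = f(x).
F(2) = -16 + 8*atan(2) + 8*log(5); F(-2) = -8*log(5) - 8*atan(2) + 16.
Integral = F(2) - F(-2) = -32 + 16*atan(2) + 16*log(5).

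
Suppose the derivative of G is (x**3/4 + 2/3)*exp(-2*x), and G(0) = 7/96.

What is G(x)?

G(x) = (-12*x**3 - 18*x**2 - 18*x + 48*exp(2*x) - 41)*exp(-2*x)/96

Recognize the product-rule pattern: G'(x) = u'v + uv' with u = -x**3/8 - 3*x**2/16 - 3*x/16 - 41/96, v = exp(-2*x), so integration by parts undoes it.
A general antiderivative is (-12*x**3 - 18*x**2 - 18*x - 41)*exp(-2*x)/96 + C.
The condition gives C = 7/96 - (-41/96) = 1/2.
So G(x) = (-12*x**3 - 18*x**2 - 18*x + 48*exp(2*x) - 41)*exp(-2*x)/96.
Check: d/dx[(-12*x**3 - 18*x**2 - 18*x + 48*exp(2*x) - 41)*exp(-2*x)/96] = (3*x**3 + 8)*exp(-2*x)/12, which equals G'(x).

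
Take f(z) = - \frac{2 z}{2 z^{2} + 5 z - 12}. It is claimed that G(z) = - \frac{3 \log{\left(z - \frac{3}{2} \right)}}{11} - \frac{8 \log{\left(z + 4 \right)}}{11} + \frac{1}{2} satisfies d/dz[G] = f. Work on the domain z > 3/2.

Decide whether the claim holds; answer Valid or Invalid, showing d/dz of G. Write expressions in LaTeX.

Valid - the claim checks out under differentiation.

d/dz[G] = - \frac{2 z}{2 z^{2} + 5 z - 12}
This equals f(z) exactly, so the claim holds.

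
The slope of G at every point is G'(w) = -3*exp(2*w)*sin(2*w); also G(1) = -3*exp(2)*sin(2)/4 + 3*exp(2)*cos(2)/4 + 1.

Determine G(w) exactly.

Check a candidate G(w) by differentiating: d/dw[G] must match the given G'(w).
A general antiderivative is -3*exp(2*w)*sin(2*w)/4 + 3*exp(2*w)*cos(2*w)/4 + C.
The condition gives C = -3*exp(2)*sin(2)/4 + 3*exp(2)*cos(2)/4 + 1 - (-3*exp(2)*sin(2)/4 + 3*exp(2)*cos(2)/4) = 1.
So G(w) = -3*exp(2*w)*sin(2*w)/4 + 3*exp(2*w)*cos(2*w)/4 + 1.
Check: d/dw[-3*exp(2*w)*sin(2*w)/4 + 3*exp(2*w)*cos(2*w)/4 + 1] = -3*exp(2*w)*sin(2*w) = G'(w).

G(w) = -3*exp(2*w)*sin(2*w)/4 + 3*exp(2*w)*cos(2*w)/4 + 1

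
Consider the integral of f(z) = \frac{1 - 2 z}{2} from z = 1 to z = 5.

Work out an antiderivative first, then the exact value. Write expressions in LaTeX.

A first test for any F(z): its z-derivative must equal f(z) identically.
F(z) = - \frac{z^{2}}{2} + \frac{z}{2} is an antiderivative of f.
Check: d/dz[- \frac{z^{2}}{2} + \frac{z}{2}] = \frac{1}{2} - z, which equals f(z).
F(5) = -10; F(1) = 0.
Integral = F(5) - F(1) = -10.

Antiderivative: F(z) = - \frac{z^{2}}{2} + \frac{z}{2}; value = -10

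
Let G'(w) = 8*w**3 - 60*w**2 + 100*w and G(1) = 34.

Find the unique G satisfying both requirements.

G(w) = 2*(w**4 - 10*w**3 + 25*w**2 + 1)

G'(w) matches the chain-rule pattern g'(h)*h' with inner function h(w) = -w**2 + 5*w; substituting u = h(w) collapses the integral.
A general antiderivative is 2*(-w**2 + 5*w)**2 + C.
The condition gives C = 34 - (32) = 2.
So G(w) = 2*(w**4 - 10*w**3 + 25*w**2 + 1).
Check: d/dw[2*(w**4 - 10*w**3 + 25*w**2 + 1)] = 8*w**3 - 60*w**2 + 100*w = G'(w).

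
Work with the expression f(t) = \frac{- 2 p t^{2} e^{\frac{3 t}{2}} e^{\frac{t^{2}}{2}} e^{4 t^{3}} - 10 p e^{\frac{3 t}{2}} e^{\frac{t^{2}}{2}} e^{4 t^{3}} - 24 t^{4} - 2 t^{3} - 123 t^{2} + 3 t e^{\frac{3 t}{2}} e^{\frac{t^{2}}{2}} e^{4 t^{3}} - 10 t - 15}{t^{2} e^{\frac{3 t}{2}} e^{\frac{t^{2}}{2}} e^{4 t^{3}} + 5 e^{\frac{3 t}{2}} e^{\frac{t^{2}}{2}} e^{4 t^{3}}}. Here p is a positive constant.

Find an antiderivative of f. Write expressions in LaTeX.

An antiderivative is F(t) = - 2 p t + \frac{3 \log{\left(\frac{t^{2}}{2} + \frac{5}{2} \right)}}{2} + 2 e^{- \frac{3 t}{2}} e^{- \frac{t^{2}}{2}} e^{- 4 t^{3}}.

Whatever form F(t) takes, F'(t) = f(t) is non-negotiable.
Check: d/dt[- 2 p t + \frac{3 \log{\left(\frac{t^{2}}{2} + \frac{5}{2} \right)}}{2} + 2 e^{- \frac{3 t}{2}} e^{- \frac{t^{2}}{2}} e^{- 4 t^{3}}] = \frac{- 2 p t^{2} e^{\frac{3 t}{2}} e^{\frac{t^{2}}{2}} e^{4 t^{3}} - 10 p e^{\frac{3 t}{2}} e^{\frac{t^{2}}{2}} e^{4 t^{3}} - 24 t^{4} - 2 t^{3} - 123 t^{2} + 3 t e^{\frac{3 t}{2}} e^{\frac{t^{2}}{2}} e^{4 t^{3}} - 10 t - 15}{t^{2} e^{\frac{3 t}{2}} e^{\frac{t^{2}}{2}} e^{4 t^{3}} + 5 e^{\frac{3 t}{2}} e^{\frac{t^{2}}{2}} e^{4 t^{3}}} = f(t).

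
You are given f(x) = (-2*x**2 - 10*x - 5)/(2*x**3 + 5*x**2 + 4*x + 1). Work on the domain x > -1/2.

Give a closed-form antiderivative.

Since d/dx undoes antidifferentiation here, F'(x) = f(x) is required of F(x).
Check: d/dx[-log(3*x + 3/2) + 3/(x + 1)] = (-2*x**2 - 10*x - 5)/(2*x**3 + 5*x**2 + 4*x + 1) = f(x).

An antiderivative is F(x) = -log(3*x + 3/2) + 3/(x + 1).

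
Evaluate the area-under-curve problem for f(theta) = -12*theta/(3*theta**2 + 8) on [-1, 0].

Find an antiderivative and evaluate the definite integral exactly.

Antiderivative: F(theta) = -2*log(3*theta**2/2 + 4); value = -2*log(4) + 2*log(11/2)

f matches the chain-rule pattern g'(h)*h' with inner function h(theta) = 3*theta**2/2 + 4; substituting u = h(theta) collapses the integral.
F(theta) = -2*log(3*theta**2/2 + 4) is an antiderivative of f.
Check: d/dtheta[-2*log(3*theta**2/2 + 4)] = -12*theta/(3*theta**2 + 8) = f(theta).
F(0) = -2*log(4); F(-1) = -2*log(11/2).
Integral = F(0) - F(-1) = -2*log(4) + 2*log(11/2).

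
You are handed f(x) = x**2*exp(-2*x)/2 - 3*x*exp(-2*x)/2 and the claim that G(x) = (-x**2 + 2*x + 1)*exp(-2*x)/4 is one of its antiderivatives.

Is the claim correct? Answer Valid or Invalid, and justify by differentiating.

Valid. The derivative of G reproduces f.

d/dx[G] = (x**2 - 3*x)*exp(-2*x)/2
This equals f(x) exactly, so the claim holds.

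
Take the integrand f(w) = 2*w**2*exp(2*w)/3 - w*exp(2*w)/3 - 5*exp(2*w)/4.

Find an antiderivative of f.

f has the shape u'v + uv' for u = w**2/3 - w/2 - 3/8 and v = exp(2*w) — it is the derivative of the product u*v.
Check: d/dw[w**2*exp(2*w)/3 - w*exp(2*w)/2 - 3*exp(2*w)/8] = 2*w**2*exp(2*w)/3 - w*exp(2*w)/3 - 5*exp(2*w)/4 = f(w).

An antiderivative is F(w) = w**2*exp(2*w)/3 - w*exp(2*w)/2 - 3*exp(2*w)/8.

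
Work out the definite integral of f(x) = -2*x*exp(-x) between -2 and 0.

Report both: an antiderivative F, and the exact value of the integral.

Antiderivative: F(x) = 2*(x + 1)*exp(-x); value = 2 + 2*exp(2)

Recognize the product-rule pattern: f = u'v + uv' with u = 2*x + 2, v = exp(-x), so integration by parts undoes it.
F(x) = 2*(x + 1)*exp(-x) is an antiderivative of f.
Check: d/dx[2*(x + 1)*exp(-x)] = -2*x*exp(-x) = f(x).
F(0) = 2; F(-2) = -2*exp(2).
Integral = F(0) - F(-2) = 2 + 2*exp(2).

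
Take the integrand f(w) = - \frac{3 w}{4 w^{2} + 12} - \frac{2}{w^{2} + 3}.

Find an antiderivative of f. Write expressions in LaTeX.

The integrand splits into summands that can be handled one at a time.
Check: d/dw[- \frac{3 \log{\left(w^{2} + 3 \right)}}{8} - \frac{2 \sqrt{3} \operatorname{atan}{\left(\frac{\sqrt{3} w}{3} \right)}}{3}] = \frac{- 3 w - 8}{4 w^{2} + 12}, which equals f(w).

An antiderivative is F(w) = - \frac{3 \log{\left(w^{2} + 3 \right)}}{8} - \frac{2 \sqrt{3} \operatorname{atan}{\left(\frac{\sqrt{3} w}{3} \right)}}{3}.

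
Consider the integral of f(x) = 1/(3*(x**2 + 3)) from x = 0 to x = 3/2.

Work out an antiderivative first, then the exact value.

Antiderivative: F(x) = sqrt(3)*atan(sqrt(3)*x/3)/9; value = sqrt(3)*atan(sqrt(3)/2)/9

Whatever form F(x) takes, F'(x) = f(x) is non-negotiable.
F(x) = sqrt(3)*atan(sqrt(3)*x/3)/9 is an antiderivative of f.
Check: d/dx[sqrt(3)*atan(sqrt(3)*x/3)/9] = 1/(3*x**2 + 9), which equals f(x).
F(3/2) = sqrt(3)*atan(sqrt(3)/2)/9; F(0) = 0.
Integral = F(3/2) - F(0) = sqrt(3)*atan(sqrt(3)/2)/9.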